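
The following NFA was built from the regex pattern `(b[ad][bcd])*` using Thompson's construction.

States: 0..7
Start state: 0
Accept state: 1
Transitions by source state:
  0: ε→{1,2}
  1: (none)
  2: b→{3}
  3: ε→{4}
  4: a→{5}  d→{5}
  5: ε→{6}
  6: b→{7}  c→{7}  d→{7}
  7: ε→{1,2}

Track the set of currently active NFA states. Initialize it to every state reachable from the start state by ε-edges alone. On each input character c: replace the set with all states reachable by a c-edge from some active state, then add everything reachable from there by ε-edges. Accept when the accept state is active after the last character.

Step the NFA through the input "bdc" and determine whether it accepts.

initial (ε-close {0}): {0,1,2}
'b' @ 1: {3,4}
'd' @ 2: {5,6}
'c' @ 3: {1,2,7}  [accepting]
after full input: {1,2,7}  (accept=1 in)

Answer: ACCEPT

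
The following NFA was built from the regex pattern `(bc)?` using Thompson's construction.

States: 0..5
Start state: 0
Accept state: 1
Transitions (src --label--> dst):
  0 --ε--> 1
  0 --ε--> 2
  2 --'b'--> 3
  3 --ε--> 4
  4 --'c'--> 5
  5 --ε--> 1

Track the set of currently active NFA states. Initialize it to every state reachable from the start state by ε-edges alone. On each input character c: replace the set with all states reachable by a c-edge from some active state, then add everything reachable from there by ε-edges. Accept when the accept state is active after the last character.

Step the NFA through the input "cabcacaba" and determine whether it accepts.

Answer: REJECT

Trace:
S₀ = ε-closure({0}) = {0,1,2}
'c' @ 1: {}  — dead — no transitions
rest 'abcacaba' ignored (set empty)
after full input: {}  (accept=1 not in)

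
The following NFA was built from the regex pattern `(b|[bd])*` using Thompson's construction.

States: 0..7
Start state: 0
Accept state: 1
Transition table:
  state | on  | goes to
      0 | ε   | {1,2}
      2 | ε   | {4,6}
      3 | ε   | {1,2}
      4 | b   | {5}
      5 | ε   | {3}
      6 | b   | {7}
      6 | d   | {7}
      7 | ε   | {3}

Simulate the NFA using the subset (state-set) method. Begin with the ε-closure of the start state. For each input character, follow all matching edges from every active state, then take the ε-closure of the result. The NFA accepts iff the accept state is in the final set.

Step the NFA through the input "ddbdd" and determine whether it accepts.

Answer: ACCEPT

Trace:
S₀ = ε-closure({0}) = {0,1,2,4,6}
'd' @ 1: {1,2,3,4,6,7}  ✓accept
'd' @ 2: {1,2,3,4,6,7}  ✓accept
'b' @ 3: {1,2,3,4,5,6,7}  ✓accept
'd' @ 4: {1,2,3,4,6,7}  ✓accept
'd' @ 5: {1,2,3,4,6,7}  ✓accept
end set {1,2,3,4,6,7} — state 1 in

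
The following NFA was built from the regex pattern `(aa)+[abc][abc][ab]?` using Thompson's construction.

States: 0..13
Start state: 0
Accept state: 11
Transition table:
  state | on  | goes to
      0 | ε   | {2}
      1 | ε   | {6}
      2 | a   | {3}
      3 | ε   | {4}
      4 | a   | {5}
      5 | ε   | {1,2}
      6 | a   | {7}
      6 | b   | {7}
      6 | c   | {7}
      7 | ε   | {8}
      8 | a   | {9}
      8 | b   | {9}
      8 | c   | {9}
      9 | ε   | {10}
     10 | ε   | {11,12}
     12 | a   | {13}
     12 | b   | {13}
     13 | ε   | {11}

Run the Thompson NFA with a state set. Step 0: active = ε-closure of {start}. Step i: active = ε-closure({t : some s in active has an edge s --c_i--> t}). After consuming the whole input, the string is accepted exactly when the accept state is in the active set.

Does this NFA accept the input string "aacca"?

Answer: ACCEPT

Steps:
initial (ε-close {0}): {0,2}
'a' @ 1: {3,4}
'a' @ 2: {1,2,5,6}
'c' @ 3: {7,8}
'c' @ 4: {9,10,11,12}  ✓accept
'a' @ 5: {11,13}  ✓accept
after full input: {11,13}  (accept=11 in)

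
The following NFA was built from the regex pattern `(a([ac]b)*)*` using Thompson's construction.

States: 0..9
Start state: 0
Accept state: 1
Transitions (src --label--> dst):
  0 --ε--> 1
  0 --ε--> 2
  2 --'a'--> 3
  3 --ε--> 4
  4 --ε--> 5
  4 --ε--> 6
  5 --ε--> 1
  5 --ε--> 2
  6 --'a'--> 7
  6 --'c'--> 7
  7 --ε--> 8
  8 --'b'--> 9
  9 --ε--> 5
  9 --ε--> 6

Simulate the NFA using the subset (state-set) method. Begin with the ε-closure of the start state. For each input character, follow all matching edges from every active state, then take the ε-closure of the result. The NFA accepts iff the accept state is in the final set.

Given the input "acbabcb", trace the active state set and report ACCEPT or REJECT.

Answer: ACCEPT

Trace:
initial (ε-close {0}): {0,1,2}
'a' @ 1: {1,2,3,4,5,6}  (accept∈set)
'c' @ 2: {7,8}
'b' @ 3: {1,2,5,6,9}  (accept∈set)
'a' @ 4: {1,2,3,4,5,6,7,8}  (accept∈set)
'b' @ 5: {1,2,5,6,9}  (accept∈set)
'c' @ 6: {7,8}
'b' @ 7: {1,2,5,6,9}  (accept∈set)
after full input: {1,2,5,6,9}  (accept=1 in)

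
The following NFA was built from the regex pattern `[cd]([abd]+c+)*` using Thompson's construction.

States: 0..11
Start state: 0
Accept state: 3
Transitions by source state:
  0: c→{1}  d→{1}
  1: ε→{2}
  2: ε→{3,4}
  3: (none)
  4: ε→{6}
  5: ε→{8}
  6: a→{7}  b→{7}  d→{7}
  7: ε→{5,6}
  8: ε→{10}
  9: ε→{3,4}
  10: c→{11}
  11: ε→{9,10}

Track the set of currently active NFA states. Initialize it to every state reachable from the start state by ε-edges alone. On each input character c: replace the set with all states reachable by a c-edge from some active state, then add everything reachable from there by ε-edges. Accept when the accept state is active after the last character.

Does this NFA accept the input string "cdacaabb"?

Answer: REJECT

Derivation:
S₀ = ε-closure({0}) = {0}
'c' @ 1: {1,2,3,4,6}  (accept∈set)
'd' @ 2: {5,6,7,8,10}
'a' @ 3: {5,6,7,8,10}
'c' @ 4: {3,4,6,9,10,11}  (accept∈set)
'a' @ 5: {5,6,7,8,10}
'a' @ 6: {5,6,7,8,10}
'b' @ 7: {5,6,7,8,10}
'b' @ 8: {5,6,7,8,10}
after full input: {5,6,7,8,10}  (accept=3 not in)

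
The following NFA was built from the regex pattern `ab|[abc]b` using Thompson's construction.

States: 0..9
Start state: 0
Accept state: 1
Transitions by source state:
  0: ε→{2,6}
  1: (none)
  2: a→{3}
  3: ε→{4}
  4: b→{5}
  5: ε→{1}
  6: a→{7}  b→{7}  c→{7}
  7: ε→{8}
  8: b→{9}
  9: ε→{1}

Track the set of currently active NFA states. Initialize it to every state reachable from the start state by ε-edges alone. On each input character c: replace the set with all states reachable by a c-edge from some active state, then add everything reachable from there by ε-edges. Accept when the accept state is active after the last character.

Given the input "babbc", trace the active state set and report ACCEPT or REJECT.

start: ε-closure({0}) = {0,2,6}
'b' @ 1: {7,8}
'a' @ 2: {}  — state set empty
rest 'bbc' ignored (set empty)
end set {} — state 1 not in

Answer: REJECT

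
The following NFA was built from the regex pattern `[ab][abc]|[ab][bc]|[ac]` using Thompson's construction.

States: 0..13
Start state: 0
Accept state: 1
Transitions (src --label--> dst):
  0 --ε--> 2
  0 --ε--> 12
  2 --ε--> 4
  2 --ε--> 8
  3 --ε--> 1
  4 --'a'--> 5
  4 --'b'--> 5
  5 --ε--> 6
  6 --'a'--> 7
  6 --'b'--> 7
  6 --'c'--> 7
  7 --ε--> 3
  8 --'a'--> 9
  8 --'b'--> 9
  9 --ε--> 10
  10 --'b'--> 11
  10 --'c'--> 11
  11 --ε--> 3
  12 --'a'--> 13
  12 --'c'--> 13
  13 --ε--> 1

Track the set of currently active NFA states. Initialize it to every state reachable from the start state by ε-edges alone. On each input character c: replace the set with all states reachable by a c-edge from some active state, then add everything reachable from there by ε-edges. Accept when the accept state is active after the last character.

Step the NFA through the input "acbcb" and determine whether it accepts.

S₀ = ε-closure({0}) = {0,2,4,8,12}
'a' @ 1: {1,5,6,9,10,13}  [accepting]
'c' @ 2: {1,3,7,11}  [accepting]
'b' @ 3: {}  — no active states
rest 'cb' ignored (set empty)
after full input: {}  (accept=1 not in)

Answer: REJECT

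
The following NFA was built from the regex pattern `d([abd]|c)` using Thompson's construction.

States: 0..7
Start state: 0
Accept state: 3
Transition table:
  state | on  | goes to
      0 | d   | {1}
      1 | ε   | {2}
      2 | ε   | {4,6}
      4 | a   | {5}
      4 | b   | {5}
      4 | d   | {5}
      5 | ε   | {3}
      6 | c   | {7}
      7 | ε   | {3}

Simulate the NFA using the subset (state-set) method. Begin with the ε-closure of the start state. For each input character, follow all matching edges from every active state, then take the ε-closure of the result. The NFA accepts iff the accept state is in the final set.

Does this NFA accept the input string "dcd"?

S₀ = ε-closure({0}) = {0}
'd' @ 1: {1,2,4,6}
'c' @ 2: {3,7}  ✓accept
'd' @ 3: {}  — no active states
end set {} — state 3 not in

Answer: REJECT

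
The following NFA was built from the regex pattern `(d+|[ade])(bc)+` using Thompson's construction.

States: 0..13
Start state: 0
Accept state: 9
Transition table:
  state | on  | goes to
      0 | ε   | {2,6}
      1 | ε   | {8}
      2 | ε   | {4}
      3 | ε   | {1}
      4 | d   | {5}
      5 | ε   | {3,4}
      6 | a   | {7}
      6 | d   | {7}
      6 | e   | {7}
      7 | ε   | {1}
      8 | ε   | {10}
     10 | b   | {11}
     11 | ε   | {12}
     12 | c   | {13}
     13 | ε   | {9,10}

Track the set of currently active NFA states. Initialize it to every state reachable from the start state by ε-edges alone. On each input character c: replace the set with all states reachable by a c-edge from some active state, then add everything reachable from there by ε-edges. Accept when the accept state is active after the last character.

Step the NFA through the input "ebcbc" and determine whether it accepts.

Answer: ACCEPT

Trace:
start: ε-closure({0}) = {0,2,4,6}
'e' @ 1: {1,7,8,10}
'b' @ 2: {11,12}
'c' @ 3: {9,10,13}  (accept∈set)
'b' @ 4: {11,12}
'c' @ 5: {9,10,13}  (accept∈set)
end set {9,10,13} — state 9 in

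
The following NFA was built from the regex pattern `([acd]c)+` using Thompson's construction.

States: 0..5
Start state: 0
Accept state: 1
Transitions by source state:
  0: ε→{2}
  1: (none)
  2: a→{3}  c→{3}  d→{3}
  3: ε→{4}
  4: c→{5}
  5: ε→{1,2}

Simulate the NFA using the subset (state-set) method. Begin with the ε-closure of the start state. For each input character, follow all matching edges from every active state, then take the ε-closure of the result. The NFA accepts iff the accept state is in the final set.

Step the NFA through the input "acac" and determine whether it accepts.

Answer: ACCEPT

Derivation:
S₀ = ε-closure({0}) = {0,2}
'a' @ 1: {3,4}
'c' @ 2: {1,2,5}  [accepting]
'a' @ 3: {3,4}
'c' @ 4: {1,2,5}  [accepting]
end set {1,2,5} — state 1 in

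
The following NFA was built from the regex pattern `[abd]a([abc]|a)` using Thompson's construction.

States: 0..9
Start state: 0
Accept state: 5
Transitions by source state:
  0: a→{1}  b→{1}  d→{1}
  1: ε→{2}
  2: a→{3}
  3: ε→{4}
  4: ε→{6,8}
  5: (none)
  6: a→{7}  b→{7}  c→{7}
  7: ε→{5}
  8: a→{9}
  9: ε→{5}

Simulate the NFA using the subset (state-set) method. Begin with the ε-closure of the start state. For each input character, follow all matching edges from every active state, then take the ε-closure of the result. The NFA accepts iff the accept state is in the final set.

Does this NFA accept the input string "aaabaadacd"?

Answer: REJECT

Trace:
start: ε-closure({0}) = {0}
'a' @ 1: {1,2}
'a' @ 2: {3,4,6,8}
'a' @ 3: {5,7,9}  [accepting]
'b' @ 4: {}  — no active states
rest 'aadacd' ignored (set empty)
after full input: {}  (accept=5 not in)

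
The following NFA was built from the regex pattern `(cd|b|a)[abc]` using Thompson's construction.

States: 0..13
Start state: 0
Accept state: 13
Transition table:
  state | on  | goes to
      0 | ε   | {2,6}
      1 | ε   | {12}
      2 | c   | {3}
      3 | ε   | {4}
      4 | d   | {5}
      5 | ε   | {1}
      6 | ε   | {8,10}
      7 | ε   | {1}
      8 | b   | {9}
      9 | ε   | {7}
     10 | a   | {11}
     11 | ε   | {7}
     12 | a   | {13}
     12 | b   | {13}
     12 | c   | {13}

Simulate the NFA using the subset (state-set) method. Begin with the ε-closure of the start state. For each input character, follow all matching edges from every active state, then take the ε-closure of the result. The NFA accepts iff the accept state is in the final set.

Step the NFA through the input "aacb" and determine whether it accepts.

S₀ = ε-closure({0}) = {0,2,6,8,10}
'a' @ 1: {1,7,11,12}
'a' @ 2: {13}  (accept∈set)
'c' @ 3: {}  — dead — no transitions
rest 'b' ignored (set empty)
end set {} — state 13 not in

Answer: REJECT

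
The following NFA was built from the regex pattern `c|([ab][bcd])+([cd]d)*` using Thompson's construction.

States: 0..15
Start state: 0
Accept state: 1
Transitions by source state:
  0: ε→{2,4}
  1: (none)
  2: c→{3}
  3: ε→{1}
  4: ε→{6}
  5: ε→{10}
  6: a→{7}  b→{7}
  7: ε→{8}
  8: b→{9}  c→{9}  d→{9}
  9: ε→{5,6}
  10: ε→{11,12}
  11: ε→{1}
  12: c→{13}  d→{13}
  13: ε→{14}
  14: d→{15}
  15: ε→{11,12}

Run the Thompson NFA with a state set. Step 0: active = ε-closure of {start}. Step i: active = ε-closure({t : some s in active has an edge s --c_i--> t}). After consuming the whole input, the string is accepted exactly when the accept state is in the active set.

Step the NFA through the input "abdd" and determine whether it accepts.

start: ε-closure({0}) = {0,2,4,6}
'a' @ 1: {7,8}
'b' @ 2: {1,5,6,9,10,11,12}  ✓accept
'd' @ 3: {13,14}
'd' @ 4: {1,11,12,15}  ✓accept
final: {1,11,12,15}; accept 1 in set

Answer: ACCEPT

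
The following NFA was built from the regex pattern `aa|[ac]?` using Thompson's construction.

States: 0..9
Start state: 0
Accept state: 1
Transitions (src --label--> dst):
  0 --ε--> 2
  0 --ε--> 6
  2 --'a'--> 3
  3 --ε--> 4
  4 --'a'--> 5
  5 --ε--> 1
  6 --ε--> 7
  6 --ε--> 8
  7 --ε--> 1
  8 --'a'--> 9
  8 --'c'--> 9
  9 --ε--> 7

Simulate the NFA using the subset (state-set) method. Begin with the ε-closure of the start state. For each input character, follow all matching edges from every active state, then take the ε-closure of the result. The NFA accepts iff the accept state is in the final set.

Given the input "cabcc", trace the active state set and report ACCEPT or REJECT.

S₀ = ε-closure({0}) = {0,1,2,6,7,8}
'c' @ 1: {1,7,9}  ✓accept
'a' @ 2: {}  — no active states
rest 'bcc' ignored (set empty)
final: {}; accept 1 not in set

Answer: REJECT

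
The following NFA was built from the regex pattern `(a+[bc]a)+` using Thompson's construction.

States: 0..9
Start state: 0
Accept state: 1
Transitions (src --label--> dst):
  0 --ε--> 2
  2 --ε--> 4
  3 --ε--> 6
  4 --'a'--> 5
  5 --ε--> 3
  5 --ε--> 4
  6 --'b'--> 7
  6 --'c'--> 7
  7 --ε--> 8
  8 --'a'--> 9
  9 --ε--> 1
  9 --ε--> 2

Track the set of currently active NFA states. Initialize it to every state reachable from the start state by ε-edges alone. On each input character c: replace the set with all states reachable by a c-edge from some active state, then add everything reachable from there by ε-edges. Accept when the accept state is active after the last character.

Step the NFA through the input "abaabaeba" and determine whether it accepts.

S₀ = ε-closure({0}) = {0,2,4}
'a' @ 1: {3,4,5,6}
'b' @ 2: {7,8}
'a' @ 3: {1,2,4,9}  ✓accept
'a' @ 4: {3,4,5,6}
'b' @ 5: {7,8}
'a' @ 6: {1,2,4,9}  ✓accept
'e' @ 7: {}  — no active states
rest 'ba' ignored (set empty)
after full input: {}  (accept=1 not in)

Answer: REJECT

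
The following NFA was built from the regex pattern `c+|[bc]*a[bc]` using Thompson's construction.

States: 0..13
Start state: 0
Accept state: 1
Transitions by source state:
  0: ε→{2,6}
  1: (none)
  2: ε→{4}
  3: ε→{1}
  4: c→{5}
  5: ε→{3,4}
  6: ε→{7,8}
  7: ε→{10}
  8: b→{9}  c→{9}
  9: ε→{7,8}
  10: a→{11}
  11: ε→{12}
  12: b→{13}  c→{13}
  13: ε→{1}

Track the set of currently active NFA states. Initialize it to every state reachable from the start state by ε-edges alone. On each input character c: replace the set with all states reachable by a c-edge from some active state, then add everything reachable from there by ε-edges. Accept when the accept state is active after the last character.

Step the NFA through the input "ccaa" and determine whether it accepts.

initial (ε-close {0}): {0,2,4,6,7,8,10}
'c' @ 1: {1,3,4,5,7,8,9,10}  ✓accept
'c' @ 2: {1,3,4,5,7,8,9,10}  ✓accept
'a' @ 3: {11,12}
'a' @ 4: {}  — dead — no transitions
end set {} — state 1 not in

Answer: REJECT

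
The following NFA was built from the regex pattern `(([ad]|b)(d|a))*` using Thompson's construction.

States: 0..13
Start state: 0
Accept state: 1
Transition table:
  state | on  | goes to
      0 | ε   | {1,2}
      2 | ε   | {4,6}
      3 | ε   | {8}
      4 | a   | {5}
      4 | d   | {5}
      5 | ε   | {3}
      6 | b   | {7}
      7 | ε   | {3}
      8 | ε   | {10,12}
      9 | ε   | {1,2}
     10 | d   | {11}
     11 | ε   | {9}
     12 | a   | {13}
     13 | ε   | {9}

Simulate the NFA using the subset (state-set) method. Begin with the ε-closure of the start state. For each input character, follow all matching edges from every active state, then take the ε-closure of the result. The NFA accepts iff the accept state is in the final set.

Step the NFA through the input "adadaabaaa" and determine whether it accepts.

initial (ε-close {0}): {0,1,2,4,6}
'a' @ 1: {3,5,8,10,12}
'd' @ 2: {1,2,4,6,9,11}  [accepting]
'a' @ 3: {3,5,8,10,12}
'd' @ 4: {1,2,4,6,9,11}  [accepting]
'a' @ 5: {3,5,8,10,12}
'a' @ 6: {1,2,4,6,9,13}  [accepting]
'b' @ 7: {3,7,8,10,12}
'a' @ 8: {1,2,4,6,9,13}  [accepting]
'a' @ 9: {3,5,8,10,12}
'a' @ 10: {1,2,4,6,9,13}  [accepting]
after full input: {1,2,4,6,9,13}  (accept=1 in)

Answer: ACCEPT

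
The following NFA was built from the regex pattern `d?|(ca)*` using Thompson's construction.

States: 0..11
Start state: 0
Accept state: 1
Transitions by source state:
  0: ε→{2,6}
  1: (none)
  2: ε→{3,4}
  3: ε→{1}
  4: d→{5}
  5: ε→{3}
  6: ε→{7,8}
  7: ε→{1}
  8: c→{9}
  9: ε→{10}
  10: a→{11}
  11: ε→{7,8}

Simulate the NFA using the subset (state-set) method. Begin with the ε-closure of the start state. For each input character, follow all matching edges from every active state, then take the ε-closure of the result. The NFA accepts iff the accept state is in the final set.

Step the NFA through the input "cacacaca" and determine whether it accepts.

Answer: ACCEPT

Steps:
start: ε-closure({0}) = {0,1,2,3,4,6,7,8}
'c' @ 1: {9,10}
'a' @ 2: {1,7,8,11}  (accept∈set)
'c' @ 3: {9,10}
'a' @ 4: {1,7,8,11}  (accept∈set)
'c' @ 5: {9,10}
'a' @ 6: {1,7,8,11}  (accept∈set)
'c' @ 7: {9,10}
'a' @ 8: {1,7,8,11}  (accept∈set)
end set {1,7,8,11} — state 1 in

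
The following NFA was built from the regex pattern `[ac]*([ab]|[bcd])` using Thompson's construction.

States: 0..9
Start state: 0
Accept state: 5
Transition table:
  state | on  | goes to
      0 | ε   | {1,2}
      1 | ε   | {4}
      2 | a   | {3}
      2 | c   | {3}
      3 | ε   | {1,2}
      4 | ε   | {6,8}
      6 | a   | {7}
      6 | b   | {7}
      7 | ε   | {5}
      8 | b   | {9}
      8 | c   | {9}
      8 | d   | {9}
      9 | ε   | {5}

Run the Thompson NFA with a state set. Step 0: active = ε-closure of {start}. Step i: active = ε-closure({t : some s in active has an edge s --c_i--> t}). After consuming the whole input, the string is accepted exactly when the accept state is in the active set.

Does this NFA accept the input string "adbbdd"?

Answer: REJECT

Trace:
start: ε-closure({0}) = {0,1,2,4,6,8}
'a' @ 1: {1,2,3,4,5,6,7,8}  (accept∈set)
'd' @ 2: {5,9}  (accept∈set)
'b' @ 3: {}  — no active states
rest 'bdd' ignored (set empty)
final: {}; accept 5 not in set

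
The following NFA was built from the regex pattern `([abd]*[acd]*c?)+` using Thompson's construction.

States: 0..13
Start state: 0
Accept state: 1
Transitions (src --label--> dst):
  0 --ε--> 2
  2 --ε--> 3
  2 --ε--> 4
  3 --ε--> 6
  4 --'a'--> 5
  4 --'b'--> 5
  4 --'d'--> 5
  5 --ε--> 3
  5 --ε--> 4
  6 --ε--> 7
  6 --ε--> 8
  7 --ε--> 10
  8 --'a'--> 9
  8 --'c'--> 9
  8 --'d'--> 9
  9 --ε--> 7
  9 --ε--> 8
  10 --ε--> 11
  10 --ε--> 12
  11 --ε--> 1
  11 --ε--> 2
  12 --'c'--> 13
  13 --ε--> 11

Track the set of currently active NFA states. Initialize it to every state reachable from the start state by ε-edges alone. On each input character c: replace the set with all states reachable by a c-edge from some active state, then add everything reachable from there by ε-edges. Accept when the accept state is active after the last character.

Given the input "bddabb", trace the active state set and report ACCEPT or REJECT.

Answer: ACCEPT

Derivation:
start: ε-closure({0}) = {0,1,2,3,4,6,7,8,10,11,12}
'b' @ 1: {1,2,3,4,5,6,7,8,10,11,12}  (accept∈set)
'd' @ 2: {1,2,3,4,5,6,7,8,9,10,11,12}  (accept∈set)
'd' @ 3: {1,2,3,4,5,6,7,8,9,10,11,12}  (accept∈set)
'a' @ 4: {1,2,3,4,5,6,7,8,9,10,11,12}  (accept∈set)
'b' @ 5: {1,2,3,4,5,6,7,8,10,11,12}  (accept∈set)
'b' @ 6: {1,2,3,4,5,6,7,8,10,11,12}  (accept∈set)
final: {1,2,3,4,5,6,7,8,10,11,12}; accept 1 in set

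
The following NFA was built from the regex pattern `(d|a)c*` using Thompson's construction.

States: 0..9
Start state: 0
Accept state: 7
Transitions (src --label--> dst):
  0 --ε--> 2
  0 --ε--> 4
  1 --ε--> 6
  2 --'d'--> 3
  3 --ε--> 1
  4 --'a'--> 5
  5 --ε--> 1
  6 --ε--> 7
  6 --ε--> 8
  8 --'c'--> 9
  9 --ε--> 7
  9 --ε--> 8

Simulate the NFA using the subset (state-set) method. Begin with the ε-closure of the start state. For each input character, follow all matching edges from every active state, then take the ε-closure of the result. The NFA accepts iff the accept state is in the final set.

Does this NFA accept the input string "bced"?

initial (ε-close {0}): {0,2,4}
'b' @ 1: {}  — dead — no transitions
rest 'ced' ignored (set empty)
after full input: {}  (accept=7 not in)

Answer: REJECT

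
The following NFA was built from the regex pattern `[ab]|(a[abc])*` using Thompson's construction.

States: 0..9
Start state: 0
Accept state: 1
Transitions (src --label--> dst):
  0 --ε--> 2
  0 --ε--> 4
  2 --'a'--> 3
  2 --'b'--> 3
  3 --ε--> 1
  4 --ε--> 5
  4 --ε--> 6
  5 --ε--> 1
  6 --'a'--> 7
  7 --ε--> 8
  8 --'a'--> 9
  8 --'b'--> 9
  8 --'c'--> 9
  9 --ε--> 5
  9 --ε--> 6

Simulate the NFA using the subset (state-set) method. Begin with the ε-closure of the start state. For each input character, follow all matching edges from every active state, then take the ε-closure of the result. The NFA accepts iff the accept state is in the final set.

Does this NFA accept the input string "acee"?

start: ε-closure({0}) = {0,1,2,4,5,6}
'a' @ 1: {1,3,7,8}  [accepting]
'c' @ 2: {1,5,6,9}  [accepting]
'e' @ 3: {}  — dead — no transitions
rest 'e' ignored (set empty)
final: {}; accept 1 not in set

Answer: REJECT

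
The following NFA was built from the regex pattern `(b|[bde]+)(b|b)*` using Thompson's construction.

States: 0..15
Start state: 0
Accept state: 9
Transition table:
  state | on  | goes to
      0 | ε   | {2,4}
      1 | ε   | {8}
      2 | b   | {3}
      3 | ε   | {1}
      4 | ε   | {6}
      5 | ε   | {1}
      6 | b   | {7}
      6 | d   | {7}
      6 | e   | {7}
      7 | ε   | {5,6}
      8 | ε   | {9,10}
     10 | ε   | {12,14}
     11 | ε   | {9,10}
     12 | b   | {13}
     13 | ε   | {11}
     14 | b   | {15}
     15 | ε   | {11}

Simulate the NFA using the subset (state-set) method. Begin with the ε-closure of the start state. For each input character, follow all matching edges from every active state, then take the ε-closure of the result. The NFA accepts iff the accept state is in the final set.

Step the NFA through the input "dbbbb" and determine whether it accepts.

Answer: ACCEPT

Steps:
initial (ε-close {0}): {0,2,4,6}
'd' @ 1: {1,5,6,7,8,9,10,12,14}  ✓accept
'b' @ 2: {1,5,6,7,8,9,10,11,12,13,14,15}  ✓accept
'b' @ 3: {1,5,6,7,8,9,10,11,12,13,14,15}  ✓accept
'b' @ 4: {1,5,6,7,8,9,10,11,12,13,14,15}  ✓accept
'b' @ 5: {1,5,6,7,8,9,10,11,12,13,14,15}  ✓accept
final: {1,5,6,7,8,9,10,11,12,13,14,15}; accept 9 in set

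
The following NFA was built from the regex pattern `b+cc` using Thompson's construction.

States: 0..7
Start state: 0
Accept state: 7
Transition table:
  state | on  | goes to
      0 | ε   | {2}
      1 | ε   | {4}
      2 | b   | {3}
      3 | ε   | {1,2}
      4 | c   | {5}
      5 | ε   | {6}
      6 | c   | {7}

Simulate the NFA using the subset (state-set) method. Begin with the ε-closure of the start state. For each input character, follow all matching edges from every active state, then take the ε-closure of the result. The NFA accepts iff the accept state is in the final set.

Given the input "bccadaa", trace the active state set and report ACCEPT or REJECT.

S₀ = ε-closure({0}) = {0,2}
'b' @ 1: {1,2,3,4}
'c' @ 2: {5,6}
'c' @ 3: {7}  ✓accept
'a' @ 4: {}  — no active states
rest 'daa' ignored (set empty)
end set {} — state 7 not in

Answer: REJECT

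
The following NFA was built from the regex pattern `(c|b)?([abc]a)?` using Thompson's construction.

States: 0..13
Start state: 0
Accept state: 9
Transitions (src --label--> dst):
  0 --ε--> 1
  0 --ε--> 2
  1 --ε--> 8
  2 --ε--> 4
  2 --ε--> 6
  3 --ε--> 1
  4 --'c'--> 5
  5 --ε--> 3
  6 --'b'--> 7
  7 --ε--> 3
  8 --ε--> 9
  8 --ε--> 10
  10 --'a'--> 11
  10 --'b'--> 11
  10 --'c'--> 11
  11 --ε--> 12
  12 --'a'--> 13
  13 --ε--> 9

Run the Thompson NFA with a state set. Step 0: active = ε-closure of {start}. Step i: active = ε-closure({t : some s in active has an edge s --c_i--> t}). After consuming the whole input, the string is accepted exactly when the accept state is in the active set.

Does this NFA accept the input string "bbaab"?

Answer: REJECT

Derivation:
start: ε-closure({0}) = {0,1,2,4,6,8,9,10}
'b' @ 1: {1,3,7,8,9,10,11,12}  (accept∈set)
'b' @ 2: {11,12}
'a' @ 3: {9,13}  (accept∈set)
'a' @ 4: {}  — no active states
rest 'b' ignored (set empty)
final: {}; accept 9 not in set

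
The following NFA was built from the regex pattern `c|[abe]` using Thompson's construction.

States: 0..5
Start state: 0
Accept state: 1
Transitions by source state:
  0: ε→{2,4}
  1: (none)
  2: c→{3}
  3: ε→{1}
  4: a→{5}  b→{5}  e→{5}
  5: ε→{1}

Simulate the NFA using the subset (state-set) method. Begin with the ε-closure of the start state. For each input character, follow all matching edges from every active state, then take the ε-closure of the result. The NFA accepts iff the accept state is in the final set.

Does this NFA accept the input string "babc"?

S₀ = ε-closure({0}) = {0,2,4}
'b' @ 1: {1,5}  (accept∈set)
'a' @ 2: {}  — state set empty
rest 'bc' ignored (set empty)
final: {}; accept 1 not in set

Answer: REJECT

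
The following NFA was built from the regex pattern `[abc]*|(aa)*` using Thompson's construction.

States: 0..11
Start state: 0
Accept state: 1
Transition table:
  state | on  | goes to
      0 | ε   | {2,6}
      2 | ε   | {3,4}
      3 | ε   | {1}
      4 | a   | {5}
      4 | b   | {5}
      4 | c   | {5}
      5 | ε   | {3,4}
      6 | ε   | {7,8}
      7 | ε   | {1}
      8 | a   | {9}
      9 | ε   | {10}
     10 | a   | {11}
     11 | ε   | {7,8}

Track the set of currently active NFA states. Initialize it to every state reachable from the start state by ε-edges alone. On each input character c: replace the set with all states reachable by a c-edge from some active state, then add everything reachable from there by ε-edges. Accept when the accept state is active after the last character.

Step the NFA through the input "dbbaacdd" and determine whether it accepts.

Answer: REJECT

Derivation:
start: ε-closure({0}) = {0,1,2,3,4,6,7,8}
'd' @ 1: {}  — dead — no transitions
rest 'bbaacdd' ignored (set empty)
final: {}; accept 1 not in set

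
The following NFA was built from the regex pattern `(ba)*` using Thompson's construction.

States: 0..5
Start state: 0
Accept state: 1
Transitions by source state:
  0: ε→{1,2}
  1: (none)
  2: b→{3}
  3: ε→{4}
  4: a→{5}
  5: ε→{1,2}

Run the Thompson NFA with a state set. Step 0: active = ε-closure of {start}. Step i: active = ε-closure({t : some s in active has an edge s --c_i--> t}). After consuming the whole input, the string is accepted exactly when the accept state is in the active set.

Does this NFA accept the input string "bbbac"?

Answer: REJECT

Trace:
initial (ε-close {0}): {0,1,2}
'b' @ 1: {3,4}
'b' @ 2: {}  — state set empty
rest 'bac' ignored (set empty)
final: {}; accept 1 not in set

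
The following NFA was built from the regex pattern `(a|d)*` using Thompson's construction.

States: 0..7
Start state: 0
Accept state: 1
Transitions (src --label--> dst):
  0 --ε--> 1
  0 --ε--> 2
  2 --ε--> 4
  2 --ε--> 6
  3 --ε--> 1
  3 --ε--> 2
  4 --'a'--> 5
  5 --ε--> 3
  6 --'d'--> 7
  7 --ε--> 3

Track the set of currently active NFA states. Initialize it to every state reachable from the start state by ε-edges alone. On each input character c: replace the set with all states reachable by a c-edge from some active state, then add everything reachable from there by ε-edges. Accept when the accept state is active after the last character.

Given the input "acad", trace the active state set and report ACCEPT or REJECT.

S₀ = ε-closure({0}) = {0,1,2,4,6}
'a' @ 1: {1,2,3,4,5,6}  [accepting]
'c' @ 2: {}  — dead — no transitions
rest 'ad' ignored (set empty)
final: {}; accept 1 not in set

Answer: REJECT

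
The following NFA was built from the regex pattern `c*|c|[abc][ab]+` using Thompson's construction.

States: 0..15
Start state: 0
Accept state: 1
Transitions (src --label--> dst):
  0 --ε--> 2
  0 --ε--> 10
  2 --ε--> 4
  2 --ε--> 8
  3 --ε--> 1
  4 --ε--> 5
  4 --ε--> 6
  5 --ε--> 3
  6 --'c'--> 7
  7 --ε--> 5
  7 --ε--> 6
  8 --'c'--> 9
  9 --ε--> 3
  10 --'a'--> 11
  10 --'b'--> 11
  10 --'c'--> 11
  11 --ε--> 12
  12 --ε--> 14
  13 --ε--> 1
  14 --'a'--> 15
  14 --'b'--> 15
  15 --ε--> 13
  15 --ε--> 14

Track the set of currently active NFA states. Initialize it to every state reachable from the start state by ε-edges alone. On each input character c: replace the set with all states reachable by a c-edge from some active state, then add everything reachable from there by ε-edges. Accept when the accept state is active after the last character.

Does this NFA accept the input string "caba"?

start: ε-closure({0}) = {0,1,2,3,4,5,6,8,10}
'c' @ 1: {1,3,5,6,7,9,11,12,14}  ✓accept
'a' @ 2: {1,13,14,15}  ✓accept
'b' @ 3: {1,13,14,15}  ✓accept
'a' @ 4: {1,13,14,15}  ✓accept
final: {1,13,14,15}; accept 1 in set

Answer: ACCEPT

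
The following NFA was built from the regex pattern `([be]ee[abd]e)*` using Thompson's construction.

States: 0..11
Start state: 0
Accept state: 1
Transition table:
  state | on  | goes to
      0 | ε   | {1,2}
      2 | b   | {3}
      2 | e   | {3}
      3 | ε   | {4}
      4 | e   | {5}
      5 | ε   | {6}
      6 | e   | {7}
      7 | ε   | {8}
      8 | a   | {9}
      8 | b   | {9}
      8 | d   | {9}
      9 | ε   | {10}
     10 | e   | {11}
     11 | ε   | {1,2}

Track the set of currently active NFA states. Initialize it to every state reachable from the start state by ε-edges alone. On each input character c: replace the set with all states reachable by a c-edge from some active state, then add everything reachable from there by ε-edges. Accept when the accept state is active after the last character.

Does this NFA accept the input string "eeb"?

Answer: REJECT

Derivation:
start: ε-closure({0}) = {0,1,2}
'e' @ 1: {3,4}
'e' @ 2: {5,6}
'b' @ 3: {}  — state set empty
final: {}; accept 1 not in set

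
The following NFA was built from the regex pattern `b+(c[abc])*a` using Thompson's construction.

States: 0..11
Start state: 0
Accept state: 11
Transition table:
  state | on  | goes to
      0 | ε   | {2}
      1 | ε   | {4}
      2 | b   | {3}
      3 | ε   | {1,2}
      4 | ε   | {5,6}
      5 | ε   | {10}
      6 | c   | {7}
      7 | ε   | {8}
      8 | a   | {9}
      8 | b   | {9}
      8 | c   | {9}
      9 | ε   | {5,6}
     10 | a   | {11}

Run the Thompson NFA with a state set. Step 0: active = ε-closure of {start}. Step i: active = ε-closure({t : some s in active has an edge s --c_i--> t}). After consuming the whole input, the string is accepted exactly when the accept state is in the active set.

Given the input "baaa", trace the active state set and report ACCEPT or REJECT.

S₀ = ε-closure({0}) = {0,2}
'b' @ 1: {1,2,3,4,5,6,10}
'a' @ 2: {11}  [accepting]
'a' @ 3: {}  — no active states
rest 'a' ignored (set empty)
end set {} — state 11 not in

Answer: REJECT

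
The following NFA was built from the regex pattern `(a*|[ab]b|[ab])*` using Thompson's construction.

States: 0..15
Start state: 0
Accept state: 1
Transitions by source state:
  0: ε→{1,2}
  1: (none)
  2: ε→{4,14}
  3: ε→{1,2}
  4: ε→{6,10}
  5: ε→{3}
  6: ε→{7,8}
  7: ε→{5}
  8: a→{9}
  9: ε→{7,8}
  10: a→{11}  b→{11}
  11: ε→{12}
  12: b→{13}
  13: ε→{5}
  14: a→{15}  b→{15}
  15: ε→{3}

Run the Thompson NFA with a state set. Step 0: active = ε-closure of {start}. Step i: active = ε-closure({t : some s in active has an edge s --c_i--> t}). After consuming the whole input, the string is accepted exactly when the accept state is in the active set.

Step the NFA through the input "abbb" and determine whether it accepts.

Answer: ACCEPT

Trace:
start: ε-closure({0}) = {0,1,2,3,4,5,6,7,8,10,14}
'a' @ 1: {1,2,3,4,5,6,7,8,9,10,11,12,14,15}  [accepting]
'b' @ 2: {1,2,3,4,5,6,7,8,10,11,12,13,14,15}  [accepting]
'b' @ 3: {1,2,3,4,5,6,7,8,10,11,12,13,14,15}  [accepting]
'b' @ 4: {1,2,3,4,5,6,7,8,10,11,12,13,14,15}  [accepting]
final: {1,2,3,4,5,6,7,8,10,11,12,13,14,15}; accept 1 in set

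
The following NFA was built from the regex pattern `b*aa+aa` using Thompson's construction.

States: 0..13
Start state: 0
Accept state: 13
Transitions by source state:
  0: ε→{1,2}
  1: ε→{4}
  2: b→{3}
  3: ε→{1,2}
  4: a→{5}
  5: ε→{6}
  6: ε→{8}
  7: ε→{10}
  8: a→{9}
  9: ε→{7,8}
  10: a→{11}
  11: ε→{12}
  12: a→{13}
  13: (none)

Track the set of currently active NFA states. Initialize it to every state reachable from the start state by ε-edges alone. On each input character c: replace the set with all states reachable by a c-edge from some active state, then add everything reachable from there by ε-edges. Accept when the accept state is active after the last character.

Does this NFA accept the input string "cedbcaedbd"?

Answer: REJECT

Trace:
S₀ = ε-closure({0}) = {0,1,2,4}
'c' @ 1: {}  — state set empty
rest 'edbcaedbd' ignored (set empty)
final: {}; accept 13 not in set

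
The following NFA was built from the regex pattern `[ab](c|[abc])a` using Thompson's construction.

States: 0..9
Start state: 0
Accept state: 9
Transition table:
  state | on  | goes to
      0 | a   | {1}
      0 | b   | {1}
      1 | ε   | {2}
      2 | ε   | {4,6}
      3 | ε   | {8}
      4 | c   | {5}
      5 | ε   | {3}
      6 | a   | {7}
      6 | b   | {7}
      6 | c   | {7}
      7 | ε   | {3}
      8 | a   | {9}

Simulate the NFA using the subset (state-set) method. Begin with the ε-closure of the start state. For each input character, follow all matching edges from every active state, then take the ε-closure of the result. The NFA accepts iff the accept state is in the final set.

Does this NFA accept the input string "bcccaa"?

Answer: REJECT

Trace:
S₀ = ε-closure({0}) = {0}
'b' @ 1: {1,2,4,6}
'c' @ 2: {3,5,7,8}
'c' @ 3: {}  — dead — no transitions
rest 'caa' ignored (set empty)
final: {}; accept 9 not in set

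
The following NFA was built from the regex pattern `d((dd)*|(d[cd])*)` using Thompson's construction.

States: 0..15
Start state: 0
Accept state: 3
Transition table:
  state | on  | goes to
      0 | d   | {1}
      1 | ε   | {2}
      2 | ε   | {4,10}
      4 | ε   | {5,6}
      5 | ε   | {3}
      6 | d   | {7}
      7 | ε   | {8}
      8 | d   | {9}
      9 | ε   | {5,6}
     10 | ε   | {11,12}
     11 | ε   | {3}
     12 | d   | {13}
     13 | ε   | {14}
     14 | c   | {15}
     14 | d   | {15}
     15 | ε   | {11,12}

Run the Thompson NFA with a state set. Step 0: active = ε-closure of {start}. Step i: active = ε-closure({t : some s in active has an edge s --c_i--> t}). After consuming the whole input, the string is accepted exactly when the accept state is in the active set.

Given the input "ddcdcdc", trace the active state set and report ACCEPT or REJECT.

Answer: ACCEPT

Trace:
start: ε-closure({0}) = {0}
'd' @ 1: {1,2,3,4,5,6,10,11,12}  [accepting]
'd' @ 2: {7,8,13,14}
'c' @ 3: {3,11,12,15}  [accepting]
'd' @ 4: {13,14}
'c' @ 5: {3,11,12,15}  [accepting]
'd' @ 6: {13,14}
'c' @ 7: {3,11,12,15}  [accepting]
after full input: {3,11,12,15}  (accept=3 in)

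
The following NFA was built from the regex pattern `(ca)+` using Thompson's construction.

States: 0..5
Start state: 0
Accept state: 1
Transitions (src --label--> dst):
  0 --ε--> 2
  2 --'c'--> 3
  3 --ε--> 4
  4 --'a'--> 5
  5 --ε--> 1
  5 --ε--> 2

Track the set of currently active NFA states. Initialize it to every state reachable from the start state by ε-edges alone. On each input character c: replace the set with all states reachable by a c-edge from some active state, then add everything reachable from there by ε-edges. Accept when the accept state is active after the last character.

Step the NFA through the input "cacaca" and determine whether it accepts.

initial (ε-close {0}): {0,2}
'c' @ 1: {3,4}
'a' @ 2: {1,2,5}  (accept∈set)
'c' @ 3: {3,4}
'a' @ 4: {1,2,5}  (accept∈set)
'c' @ 5: {3,4}
'a' @ 6: {1,2,5}  (accept∈set)
end set {1,2,5} — state 1 in

Answer: ACCEPT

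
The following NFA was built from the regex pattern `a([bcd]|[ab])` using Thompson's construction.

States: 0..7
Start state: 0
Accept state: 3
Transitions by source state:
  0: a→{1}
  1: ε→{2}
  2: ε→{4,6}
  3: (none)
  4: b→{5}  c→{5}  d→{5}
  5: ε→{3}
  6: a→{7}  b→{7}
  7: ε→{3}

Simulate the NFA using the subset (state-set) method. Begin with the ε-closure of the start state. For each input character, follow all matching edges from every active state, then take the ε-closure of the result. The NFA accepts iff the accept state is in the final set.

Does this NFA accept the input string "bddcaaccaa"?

Answer: REJECT

Derivation:
S₀ = ε-closure({0}) = {0}
'b' @ 1: {}  — no active states
rest 'ddcaaccaa' ignored (set empty)
after full input: {}  (accept=3 not in)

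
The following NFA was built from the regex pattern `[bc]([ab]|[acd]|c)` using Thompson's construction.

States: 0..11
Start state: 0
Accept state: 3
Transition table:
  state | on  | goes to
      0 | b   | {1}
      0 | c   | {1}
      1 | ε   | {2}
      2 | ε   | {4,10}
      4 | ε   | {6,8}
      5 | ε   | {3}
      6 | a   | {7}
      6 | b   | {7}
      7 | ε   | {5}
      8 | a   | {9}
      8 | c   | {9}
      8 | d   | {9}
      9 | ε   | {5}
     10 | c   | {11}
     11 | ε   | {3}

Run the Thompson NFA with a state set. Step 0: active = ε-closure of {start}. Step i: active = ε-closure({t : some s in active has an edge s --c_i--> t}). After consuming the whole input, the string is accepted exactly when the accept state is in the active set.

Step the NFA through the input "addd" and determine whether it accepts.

Answer: REJECT

Trace:
start: ε-closure({0}) = {0}
'a' @ 1: {}  — dead — no transitions
rest 'ddd' ignored (set empty)
final: {}; accept 3 not in set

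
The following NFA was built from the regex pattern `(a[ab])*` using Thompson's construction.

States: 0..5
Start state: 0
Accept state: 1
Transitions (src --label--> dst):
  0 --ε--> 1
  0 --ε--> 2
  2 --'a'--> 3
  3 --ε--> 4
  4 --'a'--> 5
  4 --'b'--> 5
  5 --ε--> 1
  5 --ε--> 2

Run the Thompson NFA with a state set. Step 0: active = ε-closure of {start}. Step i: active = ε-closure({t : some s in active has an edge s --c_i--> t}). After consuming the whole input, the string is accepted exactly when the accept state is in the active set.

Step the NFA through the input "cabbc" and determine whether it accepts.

initial (ε-close {0}): {0,1,2}
'c' @ 1: {}  — dead — no transitions
rest 'abbc' ignored (set empty)
end set {} — state 1 not in

Answer: REJECT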